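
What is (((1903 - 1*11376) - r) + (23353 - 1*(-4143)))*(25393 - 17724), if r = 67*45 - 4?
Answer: 115127028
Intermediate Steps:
r = 3011 (r = 3015 - 4 = 3011)
(((1903 - 1*11376) - r) + (23353 - 1*(-4143)))*(25393 - 17724) = (((1903 - 1*11376) - 1*3011) + (23353 - 1*(-4143)))*(25393 - 17724) = (((1903 - 11376) - 3011) + (23353 + 4143))*7669 = ((-9473 - 3011) + 27496)*7669 = (-12484 + 27496)*7669 = 15012*7669 = 115127028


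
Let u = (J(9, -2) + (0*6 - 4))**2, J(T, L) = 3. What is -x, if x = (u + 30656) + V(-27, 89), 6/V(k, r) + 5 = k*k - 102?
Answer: -9534330/311 ≈ -30657.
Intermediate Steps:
V(k, r) = 6/(-107 + k**2) (V(k, r) = 6/(-5 + (k*k - 102)) = 6/(-5 + (k**2 - 102)) = 6/(-5 + (-102 + k**2)) = 6/(-107 + k**2))
u = 1 (u = (3 + (0*6 - 4))**2 = (3 + (0 - 4))**2 = (3 - 4)**2 = (-1)**2 = 1)
x = 9534330/311 (x = (1 + 30656) + 6/(-107 + (-27)**2) = 30657 + 6/(-107 + 729) = 30657 + 6/622 = 30657 + 6*(1/622) = 30657 + 3/311 = 9534330/311 ≈ 30657.)
-x = -1*9534330/311 = -9534330/311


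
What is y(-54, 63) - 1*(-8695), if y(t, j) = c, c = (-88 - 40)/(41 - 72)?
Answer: 269673/31 ≈ 8699.1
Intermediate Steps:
c = 128/31 (c = -128/(-31) = -128*(-1/31) = 128/31 ≈ 4.1290)
y(t, j) = 128/31
y(-54, 63) - 1*(-8695) = 128/31 - 1*(-8695) = 128/31 + 8695 = 269673/31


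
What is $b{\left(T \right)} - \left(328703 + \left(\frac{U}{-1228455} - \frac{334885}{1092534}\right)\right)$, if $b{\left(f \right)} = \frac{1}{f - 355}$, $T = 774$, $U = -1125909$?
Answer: $- \frac{20538569771075264401}{62483554470270} \approx -3.287 \cdot 10^{5}$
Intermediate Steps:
$b{\left(f \right)} = \frac{1}{-355 + f}$
$b{\left(T \right)} - \left(328703 + \left(\frac{U}{-1228455} - \frac{334885}{1092534}\right)\right) = \frac{1}{-355 + 774} - \left(328703 - \left(- \frac{125101}{136495} + \frac{334885}{1092534}\right)\right) = \frac{1}{419} - \left(328703 - - \frac{90966967859}{149125428330}\right) = \frac{1}{419} - \left(328703 + \left(\frac{125101}{136495} - \frac{334885}{1092534}\right)\right) = \frac{1}{419} - \left(328703 + \frac{90966967859}{149125428330}\right) = \frac{1}{419} - \frac{49018066635323849}{149125428330} = - \frac{20538569771075264401}{62483554470270}$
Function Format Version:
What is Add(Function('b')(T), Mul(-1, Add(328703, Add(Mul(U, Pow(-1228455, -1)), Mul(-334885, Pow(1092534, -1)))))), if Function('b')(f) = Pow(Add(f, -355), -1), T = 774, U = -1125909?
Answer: Rational(-20538569771075264401, 62483554470270) ≈ -3.2870e+5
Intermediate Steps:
Function('b')(f) = Pow(Add(-355, f), -1)
Add(Function('b')(T), Mul(-1, Add(328703, Add(Mul(U, Pow(-1228455, -1)), Mul(-334885, Pow(1092534, -1)))))) = Add(Pow(Add(-355, 774), -1), Mul(-1, Add(328703, Add(Mul(-1125909, Pow(-1228455, -1)), Mul(-334885, Pow(1092534, -1)))))) = Add(Pow(419, -1), Mul(-1, Add(328703, Add(Mul(-1125909, Rational(-1, 1228455)), Mul(-334885, Rational(1, 1092534)))))) = Add(Rational(1, 419), Mul(-1, Add(328703, Add(Rational(125101, 136495), Rational(-334885, 1092534))))) = Add(Rational(1, 419), Mul(-1, Add(328703, Rational(90966967859, 149125428330)))) = Add(Rational(1, 419), Mul(-1, Rational(49018066635323849, 149125428330))) = Add(Rational(1, 419), Rational(-49018066635323849, 149125428330)) = Rational(-20538569771075264401, 62483554470270)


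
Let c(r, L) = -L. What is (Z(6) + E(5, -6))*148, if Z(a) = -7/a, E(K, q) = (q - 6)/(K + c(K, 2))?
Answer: -2294/3 ≈ -764.67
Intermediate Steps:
E(K, q) = (-6 + q)/(-2 + K) (E(K, q) = (q - 6)/(K - 1*2) = (-6 + q)/(K - 2) = (-6 + q)/(-2 + K))
(Z(6) + E(5, -6))*148 = (-7/6 + (-6 - 6)/(-2 + 5))*148 = (-7*⅙ - 12/3)*148 = (-7/6 + (⅓)*(-12))*148 = (-7/6 - 4)*148 = -31/6*148 = -2294/3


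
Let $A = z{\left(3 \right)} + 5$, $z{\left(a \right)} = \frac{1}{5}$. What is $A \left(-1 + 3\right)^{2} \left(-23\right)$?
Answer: $- \frac{2392}{5} \approx -478.4$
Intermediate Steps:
$z{\left(a \right)} = \frac{1}{5}$
$A = \frac{26}{5}$ ($A = \frac{1}{5} + 5 = \frac{26}{5} \approx 5.2$)
$A \left(-1 + 3\right)^{2} \left(-23\right) = \frac{26 \left(-1 + 3\right)^{2}}{5} \left(-23\right) = \frac{26 \cdot 2^{2}}{5} \left(-23\right) = \frac{26}{5} \cdot 4 \left(-23\right) = \frac{104}{5} \left(-23\right) = - \frac{2392}{5}$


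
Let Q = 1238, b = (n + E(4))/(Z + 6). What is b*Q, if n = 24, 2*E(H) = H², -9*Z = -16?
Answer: 178272/35 ≈ 5093.5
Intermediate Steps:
Z = 16/9 (Z = -⅑*(-16) = 16/9 ≈ 1.7778)
E(H) = H²/2
b = 144/35 (b = (24 + (½)*4²)/(16/9 + 6) = (24 + (½)*16)/(70/9) = (24 + 8)*(9/70) = 32*(9/70) = 144/35 ≈ 4.1143)
b*Q = (144/35)*1238 = 178272/35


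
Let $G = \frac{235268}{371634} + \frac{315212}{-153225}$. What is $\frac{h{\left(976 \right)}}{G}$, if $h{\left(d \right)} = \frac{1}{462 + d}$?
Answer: $- \frac{9490603275}{19435662186884} \approx -0.00048831$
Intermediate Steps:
$G = - \frac{13515759518}{9490603275}$ ($G = 235268 \cdot \frac{1}{371634} + 315212 \left(- \frac{1}{153225}\right) = \frac{117634}{185817} - \frac{315212}{153225} = - \frac{13515759518}{9490603275} \approx -1.4241$)
$\frac{h{\left(976 \right)}}{G} = \frac{1}{\left(462 + 976\right) \left(- \frac{13515759518}{9490603275}\right)} = \frac{1}{1438} \left(- \frac{9490603275}{13515759518}\right) = - \frac{9490603275}{19435662186884}$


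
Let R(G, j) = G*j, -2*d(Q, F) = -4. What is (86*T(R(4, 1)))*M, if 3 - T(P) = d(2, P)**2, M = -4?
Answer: 344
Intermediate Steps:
d(Q, F) = 2 (d(Q, F) = -1/2*(-4) = 2)
T(P) = -1 (T(P) = 3 - 1*2**2 = 3 - 1*4 = 3 - 4 = -1)
(86*T(R(4, 1)))*M = (86*(-1))*(-4) = -86*(-4) = 344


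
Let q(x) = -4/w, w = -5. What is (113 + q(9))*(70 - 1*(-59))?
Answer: 73401/5 ≈ 14680.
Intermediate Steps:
q(x) = ⅘ (q(x) = -4/(-5) = -4*(-⅕) = ⅘)
(113 + q(9))*(70 - 1*(-59)) = (113 + ⅘)*(70 - 1*(-59)) = 569*(70 + 59)/5 = (569/5)*129 = 73401/5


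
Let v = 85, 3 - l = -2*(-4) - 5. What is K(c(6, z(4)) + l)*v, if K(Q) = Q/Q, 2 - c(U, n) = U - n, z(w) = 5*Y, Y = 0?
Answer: 85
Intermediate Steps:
z(w) = 0 (z(w) = 5*0 = 0)
c(U, n) = 2 + n - U (c(U, n) = 2 - (U - n) = 2 + (n - U) = 2 + n - U)
l = 0 (l = 3 - (-2*(-4) - 5) = 3 - (8 - 5) = 3 - 1*3 = 3 - 3 = 0)
K(Q) = 1
K(c(6, z(4)) + l)*v = 1*85 = 85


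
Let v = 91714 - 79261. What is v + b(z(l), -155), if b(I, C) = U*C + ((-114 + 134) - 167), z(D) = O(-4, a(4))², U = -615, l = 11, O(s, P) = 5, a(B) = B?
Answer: 107631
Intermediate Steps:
v = 12453
z(D) = 25 (z(D) = 5² = 25)
b(I, C) = -147 - 615*C (b(I, C) = -615*C + ((-114 + 134) - 167) = -615*C + (20 - 167) = -615*C - 147 = -147 - 615*C)
v + b(z(l), -155) = 12453 + (-147 - 615*(-155)) = 12453 + (-147 + 95325) = 12453 + 95178 = 107631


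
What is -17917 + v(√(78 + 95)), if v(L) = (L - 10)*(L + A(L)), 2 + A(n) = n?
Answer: -17551 - 22*√173 ≈ -17840.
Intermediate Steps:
A(n) = -2 + n
v(L) = (-10 + L)*(-2 + 2*L) (v(L) = (L - 10)*(L + (-2 + L)) = (-10 + L)*(-2 + 2*L))
-17917 + v(√(78 + 95)) = -17917 + (20 - 22*√(78 + 95) + 2*(√(78 + 95))²) = -17917 + (20 - 22*√173 + 2*(√173)²) = -17917 + (20 - 22*√173 + 2*173) = -17917 + (20 - 22*√173 + 346) = -17917 + (366 - 22*√173) = -17551 - 22*√173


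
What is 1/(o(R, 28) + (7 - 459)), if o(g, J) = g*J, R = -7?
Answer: -1/648 ≈ -0.0015432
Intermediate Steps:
o(g, J) = J*g
1/(o(R, 28) + (7 - 459)) = 1/(28*(-7) + (7 - 459)) = 1/(-196 - 452) = 1/(-648) = -1/648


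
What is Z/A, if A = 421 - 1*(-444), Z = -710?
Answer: -142/173 ≈ -0.82081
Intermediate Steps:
A = 865 (A = 421 + 444 = 865)
Z/A = -710/865 = -710*1/865 = -142/173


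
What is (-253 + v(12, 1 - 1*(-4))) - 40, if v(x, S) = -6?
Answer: -299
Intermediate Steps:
(-253 + v(12, 1 - 1*(-4))) - 40 = (-253 - 6) - 40 = -259 - 40 = -299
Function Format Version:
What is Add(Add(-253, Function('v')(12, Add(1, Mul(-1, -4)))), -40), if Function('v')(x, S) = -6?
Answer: -299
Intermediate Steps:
Add(Add(-253, Function('v')(12, Add(1, Mul(-1, -4)))), -40) = Add(Add(-253, -6), -40) = Add(-259, -40) = -299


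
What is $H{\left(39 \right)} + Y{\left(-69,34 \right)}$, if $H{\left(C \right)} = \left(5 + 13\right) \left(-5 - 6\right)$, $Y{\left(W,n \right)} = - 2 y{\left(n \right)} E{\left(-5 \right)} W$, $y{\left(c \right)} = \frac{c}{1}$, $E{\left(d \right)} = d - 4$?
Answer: $-42426$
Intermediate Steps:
$E{\left(d \right)} = -4 + d$ ($E{\left(d \right)} = d - 4 = -4 + d$)
$y{\left(c \right)} = c$ ($y{\left(c \right)} = c 1 = c$)
$Y{\left(W,n \right)} = 18 W n$ ($Y{\left(W,n \right)} = - 2 n \left(-4 - 5\right) W = - 2 n \left(-9\right) W = 18 n W = 18 W n$)
$H{\left(C \right)} = -198$ ($H{\left(C \right)} = 18 \left(-11\right) = -198$)
$H{\left(39 \right)} + Y{\left(-69,34 \right)} = -198 + 18 \left(-69\right) 34 = -198 - 42228 = -42426$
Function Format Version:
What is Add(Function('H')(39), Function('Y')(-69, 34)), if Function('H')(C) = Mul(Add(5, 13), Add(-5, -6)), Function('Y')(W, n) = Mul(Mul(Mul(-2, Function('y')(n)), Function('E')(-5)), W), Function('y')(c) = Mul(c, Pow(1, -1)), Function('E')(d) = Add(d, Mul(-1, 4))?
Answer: -42426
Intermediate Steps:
Function('E')(d) = Add(-4, d) (Function('E')(d) = Add(d, -4) = Add(-4, d))
Function('y')(c) = c (Function('y')(c) = Mul(c, 1) = c)
Function('Y')(W, n) = Mul(18, W, n) (Function('Y')(W, n) = Mul(Mul(Mul(-2, n), Add(-4, -5)), W) = Mul(Mul(Mul(-2, n), -9), W) = Mul(Mul(18, n), W) = Mul(18, W, n))
Function('H')(C) = -198 (Function('H')(C) = Mul(18, -11) = -198)
Add(Function('H')(39), Function('Y')(-69, 34)) = Add(-198, Mul(18, -69, 34)) = Add(-198, -42228) = -42426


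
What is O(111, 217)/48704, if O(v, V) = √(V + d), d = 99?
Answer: √79/24352 ≈ 0.00036499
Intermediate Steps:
O(v, V) = √(99 + V) (O(v, V) = √(V + 99) = √(99 + V))
O(111, 217)/48704 = √(99 + 217)/48704 = √316*(1/48704) = (2*√79)*(1/48704) = √79/24352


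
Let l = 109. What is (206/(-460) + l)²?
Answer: 623351089/52900 ≈ 11784.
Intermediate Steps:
(206/(-460) + l)² = (206/(-460) + 109)² = (206*(-1/460) + 109)² = (-103/230 + 109)² = (24967/230)² = 623351089/52900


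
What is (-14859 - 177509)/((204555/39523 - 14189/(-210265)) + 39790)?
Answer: -36332647317340/7516148899863 ≈ -4.8339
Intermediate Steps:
(-14859 - 177509)/((204555/39523 - 14189/(-210265)) + 39790) = -192368/((204555*(1/39523) - 14189*(-1/210265)) + 39790) = -192368/((204555/39523 + 14189/210265) + 39790) = -192368/(3961049902/755482145 + 39790) = -192368/30064595599452/755482145 = -192368*755482145/30064595599452 = -36332647317340/7516148899863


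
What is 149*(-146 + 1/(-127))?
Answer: -2762907/127 ≈ -21755.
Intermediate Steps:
149*(-146 + 1/(-127)) = 149*(-146 - 1/127) = 149*(-18543/127) = -2762907/127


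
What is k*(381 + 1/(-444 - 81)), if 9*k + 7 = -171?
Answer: -35604272/4725 ≈ -7535.3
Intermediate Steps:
k = -178/9 (k = -7/9 + (⅑)*(-171) = -7/9 - 19 = -178/9 ≈ -19.778)
k*(381 + 1/(-444 - 81)) = -178*(381 + 1/(-444 - 81))/9 = -178*(381 + 1/(-525))/9 = -178*(381 - 1/525)/9 = -178/9*200024/525 = -35604272/4725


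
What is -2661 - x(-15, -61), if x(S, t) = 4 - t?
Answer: -2726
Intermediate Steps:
-2661 - x(-15, -61) = -2661 - (4 - 1*(-61)) = -2661 - (4 + 61) = -2661 - 1*65 = -2661 - 65 = -2726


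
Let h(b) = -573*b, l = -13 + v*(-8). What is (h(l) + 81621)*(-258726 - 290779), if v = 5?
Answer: -61539064950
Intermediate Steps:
l = -53 (l = -13 + 5*(-8) = -13 - 40 = -53)
(h(l) + 81621)*(-258726 - 290779) = (-573*(-53) + 81621)*(-258726 - 290779) = (30369 + 81621)*(-549505) = 111990*(-549505) = -61539064950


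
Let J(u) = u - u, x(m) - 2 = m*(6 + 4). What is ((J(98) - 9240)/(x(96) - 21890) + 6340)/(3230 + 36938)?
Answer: 5528865/35026496 ≈ 0.15785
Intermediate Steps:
x(m) = 2 + 10*m (x(m) = 2 + m*(6 + 4) = 2 + m*10 = 2 + 10*m)
J(u) = 0
((J(98) - 9240)/(x(96) - 21890) + 6340)/(3230 + 36938) = ((0 - 9240)/((2 + 10*96) - 21890) + 6340)/(3230 + 36938) = (-9240/((2 + 960) - 21890) + 6340)/40168 = (-9240/(962 - 21890) + 6340)*(1/40168) = (-9240/(-20928) + 6340)*(1/40168) = (-9240*(-1/20928) + 6340)*(1/40168) = (385/872 + 6340)*(1/40168) = (5528865/872)*(1/40168) = 5528865/35026496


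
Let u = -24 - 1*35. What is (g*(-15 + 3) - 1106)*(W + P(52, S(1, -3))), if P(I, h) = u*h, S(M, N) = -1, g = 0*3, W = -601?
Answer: 599452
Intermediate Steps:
g = 0
u = -59 (u = -24 - 35 = -59)
P(I, h) = -59*h
(g*(-15 + 3) - 1106)*(W + P(52, S(1, -3))) = (0*(-15 + 3) - 1106)*(-601 - 59*(-1)) = (0*(-12) - 1106)*(-601 + 59) = (0 - 1106)*(-542) = -1106*(-542) = 599452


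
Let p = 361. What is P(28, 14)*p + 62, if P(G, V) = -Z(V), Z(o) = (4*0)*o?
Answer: 62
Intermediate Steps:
Z(o) = 0 (Z(o) = 0*o = 0)
P(G, V) = 0 (P(G, V) = -1*0 = 0)
P(28, 14)*p + 62 = 0*361 + 62 = 0 + 62 = 62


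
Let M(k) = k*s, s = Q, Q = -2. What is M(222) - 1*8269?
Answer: -8713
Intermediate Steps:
s = -2
M(k) = -2*k (M(k) = k*(-2) = -2*k)
M(222) - 1*8269 = -2*222 - 1*8269 = -444 - 8269 = -8713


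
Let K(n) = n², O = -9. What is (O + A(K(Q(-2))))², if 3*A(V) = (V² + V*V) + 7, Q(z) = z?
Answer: 16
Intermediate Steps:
A(V) = 7/3 + 2*V²/3 (A(V) = ((V² + V*V) + 7)/3 = ((V² + V²) + 7)/3 = (2*V² + 7)/3 = (7 + 2*V²)/3 = 7/3 + 2*V²/3)
(O + A(K(Q(-2))))² = (-9 + (7/3 + 2*((-2)²)²/3))² = (-9 + (7/3 + (⅔)*4²))² = (-9 + (7/3 + (⅔)*16))² = (-9 + (7/3 + 32/3))² = (-9 + 13)² = 4² = 16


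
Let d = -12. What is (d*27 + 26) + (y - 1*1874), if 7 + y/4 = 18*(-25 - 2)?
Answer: -4144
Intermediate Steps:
y = -1972 (y = -28 + 4*(18*(-25 - 2)) = -28 + 4*(18*(-27)) = -28 + 4*(-486) = -28 - 1944 = -1972)
(d*27 + 26) + (y - 1*1874) = (-12*27 + 26) + (-1972 - 1*1874) = (-324 + 26) + (-1972 - 1874) = -298 - 3846 = -4144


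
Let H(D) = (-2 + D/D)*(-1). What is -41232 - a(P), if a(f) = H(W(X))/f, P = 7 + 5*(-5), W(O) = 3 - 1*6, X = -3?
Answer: -742175/18 ≈ -41232.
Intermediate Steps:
W(O) = -3 (W(O) = 3 - 6 = -3)
H(D) = 1 (H(D) = (-2 + 1)*(-1) = -1*(-1) = 1)
P = -18 (P = 7 - 25 = -18)
a(f) = 1/f
-41232 - a(P) = -41232 - 1/(-18) = -41232 - 1*(-1/18) = -41232 + 1/18 = -742175/18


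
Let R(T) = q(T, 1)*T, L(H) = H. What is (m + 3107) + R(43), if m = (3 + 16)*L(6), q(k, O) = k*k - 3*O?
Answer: 82599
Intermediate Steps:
q(k, O) = k**2 - 3*O
m = 114 (m = (3 + 16)*6 = 19*6 = 114)
R(T) = T*(-3 + T**2) (R(T) = (T**2 - 3*1)*T = (T**2 - 3)*T = (-3 + T**2)*T = T*(-3 + T**2))
(m + 3107) + R(43) = (114 + 3107) + 43*(-3 + 43**2) = 3221 + 43*(-3 + 1849) = 3221 + 43*1846 = 3221 + 79378 = 82599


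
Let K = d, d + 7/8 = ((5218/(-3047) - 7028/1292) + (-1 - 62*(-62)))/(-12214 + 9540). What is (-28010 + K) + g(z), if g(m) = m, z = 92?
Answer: -293911513354307/10526799976 ≈ -27920.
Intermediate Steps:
d = -24311624339/10526799976 (d = -7/8 + ((5218/(-3047) - 7028/1292) + (-1 - 62*(-62)))/(-12214 + 9540) = -7/8 + ((5218*(-1/3047) - 7028*1/1292) + (-1 + 3844))/(-2674) = -7/8 + ((-5218/3047 - 1757/323) + 3843)*(-1/2674) = -7/8 + (-7038993/984181 + 3843)*(-1/2674) = -7/8 + (3775168590/984181)*(-1/2674) = -7/8 - 1887584295/1315849997 = -24311624339/10526799976 ≈ -2.3095)
K = -24311624339/10526799976 ≈ -2.3095
(-28010 + K) + g(z) = (-28010 - 24311624339/10526799976) + 92 = -294879978952099/10526799976 + 92 = -293911513354307/10526799976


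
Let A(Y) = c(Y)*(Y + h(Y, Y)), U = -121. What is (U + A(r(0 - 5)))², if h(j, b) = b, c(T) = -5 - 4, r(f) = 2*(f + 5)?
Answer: 14641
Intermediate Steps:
r(f) = 10 + 2*f (r(f) = 2*(5 + f) = 10 + 2*f)
c(T) = -9
A(Y) = -18*Y (A(Y) = -9*(Y + Y) = -18*Y)
(U + A(r(0 - 5)))² = (-121 - 18*(10 + 2*(0 - 5)))² = (-121 - 18*(10 + 2*(-5)))² = (-121 - 18*(10 - 10))² = (-121 - 18*0)² = (-121 + 0)² = (-121)² = 14641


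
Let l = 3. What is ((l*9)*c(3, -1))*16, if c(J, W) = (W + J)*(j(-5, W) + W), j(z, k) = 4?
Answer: 2592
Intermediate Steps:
c(J, W) = (4 + W)*(J + W) (c(J, W) = (W + J)*(4 + W) = (J + W)*(4 + W) = (4 + W)*(J + W))
((l*9)*c(3, -1))*16 = ((3*9)*((-1)² + 4*3 + 4*(-1) + 3*(-1)))*16 = (27*(1 + 12 - 4 - 3))*16 = (27*6)*16 = 162*16 = 2592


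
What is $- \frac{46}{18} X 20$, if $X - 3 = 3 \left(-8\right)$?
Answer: $\frac{3220}{3} \approx 1073.3$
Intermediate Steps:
$X = -21$ ($X = 3 + 3 \left(-8\right) = 3 - 24 = -21$)
$- \frac{46}{18} X 20 = - \frac{46}{18} \left(-21\right) 20 = \left(-46\right) \frac{1}{18} \left(-21\right) 20 = \left(- \frac{23}{9}\right) \left(-21\right) 20 = \frac{161}{3} \cdot 20 = \frac{3220}{3}$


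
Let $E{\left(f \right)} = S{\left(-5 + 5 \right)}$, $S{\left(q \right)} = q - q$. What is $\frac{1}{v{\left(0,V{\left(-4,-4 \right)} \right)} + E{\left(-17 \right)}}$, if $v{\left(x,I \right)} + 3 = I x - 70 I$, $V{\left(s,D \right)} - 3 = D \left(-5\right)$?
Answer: $- \frac{1}{1613} \approx -0.00061996$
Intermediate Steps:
$V{\left(s,D \right)} = 3 - 5 D$ ($V{\left(s,D \right)} = 3 + D \left(-5\right) = 3 - 5 D$)
$S{\left(q \right)} = 0$
$E{\left(f \right)} = 0$
$v{\left(x,I \right)} = -3 - 70 I + I x$ ($v{\left(x,I \right)} = -3 + \left(I x - 70 I\right) = -3 + \left(- 70 I + I x\right) = -3 - 70 I + I x$)
$\frac{1}{v{\left(0,V{\left(-4,-4 \right)} \right)} + E{\left(-17 \right)}} = \frac{1}{\left(-3 - 70 \left(3 - -20\right) + \left(3 - -20\right) 0\right) + 0} = \frac{1}{\left(-3 - 70 \left(3 + 20\right) + \left(3 + 20\right) 0\right) + 0} = \frac{1}{\left(-3 - 1610 + 23 \cdot 0\right) + 0} = \frac{1}{\left(-3 - 1610 + 0\right) + 0} = \frac{1}{-1613 + 0} = \frac{1}{-1613} = - \frac{1}{1613}$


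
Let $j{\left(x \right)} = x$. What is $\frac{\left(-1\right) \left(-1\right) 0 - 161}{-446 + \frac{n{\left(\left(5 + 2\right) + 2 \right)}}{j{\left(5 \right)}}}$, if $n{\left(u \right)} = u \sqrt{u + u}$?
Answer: $\frac{128225}{355103} + \frac{3105 \sqrt{2}}{710206} \approx 0.36728$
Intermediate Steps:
$n{\left(u \right)} = \sqrt{2} u^{\frac{3}{2}}$ ($n{\left(u \right)} = u \sqrt{2 u} = u \sqrt{2} \sqrt{u} = \sqrt{2} u^{\frac{3}{2}}$)
$\frac{\left(-1\right) \left(-1\right) 0 - 161}{-446 + \frac{n{\left(\left(5 + 2\right) + 2 \right)}}{j{\left(5 \right)}}} = \frac{\left(-1\right) \left(-1\right) 0 - 161}{-446 + \frac{\sqrt{2} \left(\left(5 + 2\right) + 2\right)^{\frac{3}{2}}}{5}} = \frac{1 \cdot 0 - 161}{-446 + \sqrt{2} \left(7 + 2\right)^{\frac{3}{2}} \cdot \frac{1}{5}} = \frac{0 - 161}{-446 + \sqrt{2} \cdot 9^{\frac{3}{2}} \cdot \frac{1}{5}} = - \frac{161}{-446 + \sqrt{2} \cdot 27 \cdot \frac{1}{5}} = - \frac{161}{-446 + 27 \sqrt{2} \cdot \frac{1}{5}} = - \frac{161}{-446 + \frac{27 \sqrt{2}}{5}}$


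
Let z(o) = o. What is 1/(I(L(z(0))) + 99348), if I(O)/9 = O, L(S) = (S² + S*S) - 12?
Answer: 1/99240 ≈ 1.0077e-5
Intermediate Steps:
L(S) = -12 + 2*S² (L(S) = (S² + S²) - 12 = 2*S² - 12 = -12 + 2*S²)
I(O) = 9*O
1/(I(L(z(0))) + 99348) = 1/(9*(-12 + 2*0²) + 99348) = 1/(9*(-12 + 2*0) + 99348) = 1/(9*(-12 + 0) + 99348) = 1/(9*(-12) + 99348) = 1/(-108 + 99348) = 1/99240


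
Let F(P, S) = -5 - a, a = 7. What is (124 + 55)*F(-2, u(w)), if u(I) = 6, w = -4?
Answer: -2148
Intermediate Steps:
F(P, S) = -12 (F(P, S) = -5 - 1*7 = -5 - 7 = -12)
(124 + 55)*F(-2, u(w)) = (124 + 55)*(-12) = 179*(-12) = -2148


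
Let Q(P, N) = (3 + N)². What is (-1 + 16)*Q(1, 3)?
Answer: 540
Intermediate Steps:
(-1 + 16)*Q(1, 3) = (-1 + 16)*(3 + 3)² = 15*6² = 15*36 = 540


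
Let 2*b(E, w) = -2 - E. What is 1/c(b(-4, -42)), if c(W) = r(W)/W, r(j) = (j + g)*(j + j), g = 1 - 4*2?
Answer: -1/12 ≈ -0.083333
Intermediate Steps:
b(E, w) = -1 - E/2 (b(E, w) = (-2 - E)/2 = -1 - E/2)
g = -7 (g = 1 - 8 = -7)
r(j) = 2*j*(-7 + j) (r(j) = (j - 7)*(j + j) = (-7 + j)*(2*j) = 2*j*(-7 + j))
c(W) = -14 + 2*W (c(W) = (2*W*(-7 + W))/W = -14 + 2*W)
1/c(b(-4, -42)) = 1/(-14 + 2*(-1 - 1/2*(-4))) = 1/(-14 + 2*(-1 + 2)) = 1/(-14 + 2*1) = 1/(-14 + 2) = 1/(-12) = -1/12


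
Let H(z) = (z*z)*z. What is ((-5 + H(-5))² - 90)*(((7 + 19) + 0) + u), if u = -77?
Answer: -857310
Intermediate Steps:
H(z) = z³ (H(z) = z²*z = z³)
((-5 + H(-5))² - 90)*(((7 + 19) + 0) + u) = ((-5 + (-5)³)² - 90)*(((7 + 19) + 0) - 77) = ((-5 - 125)² - 90)*((26 + 0) - 77) = ((-130)² - 90)*(26 - 77) = (16900 - 90)*(-51) = 16810*(-51) = -857310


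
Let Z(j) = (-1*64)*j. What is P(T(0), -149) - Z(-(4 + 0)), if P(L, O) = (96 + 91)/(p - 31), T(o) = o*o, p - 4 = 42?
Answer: -3653/15 ≈ -243.53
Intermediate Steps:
p = 46 (p = 4 + 42 = 46)
T(o) = o**2
P(L, O) = 187/15 (P(L, O) = (96 + 91)/(46 - 31) = 187/15)
Z(j) = -64*j
P(T(0), -149) - Z(-(4 + 0)) = 187/15 - (-64)*(-(4 + 0)) = 187/15 - (-64)*(-1*4) = 187/15 - (-64)*(-4) = 187/15 - 1*256 = 187/15 - 256 = -3653/15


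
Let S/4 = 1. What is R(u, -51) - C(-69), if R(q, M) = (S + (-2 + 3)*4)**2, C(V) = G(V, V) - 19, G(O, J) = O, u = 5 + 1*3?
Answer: 152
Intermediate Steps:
u = 8 (u = 5 + 3 = 8)
S = 4 (S = 4*1 = 4)
C(V) = -19 + V (C(V) = V - 19 = -19 + V)
R(q, M) = 64 (R(q, M) = (4 + (-2 + 3)*4)**2 = (4 + 1*4)**2 = (4 + 4)**2 = 8**2 = 64)
R(u, -51) - C(-69) = 64 - (-19 - 69) = 64 - 1*(-88) = 64 + 88 = 152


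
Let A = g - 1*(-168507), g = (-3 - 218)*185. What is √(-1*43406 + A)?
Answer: 22*√174 ≈ 290.20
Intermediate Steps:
g = -40885 (g = -221*185 = -40885)
A = 127622 (A = -40885 - 1*(-168507) = -40885 + 168507 = 127622)
√(-1*43406 + A) = √(-1*43406 + 127622) = √(-43406 + 127622) = √84216 = 22*√174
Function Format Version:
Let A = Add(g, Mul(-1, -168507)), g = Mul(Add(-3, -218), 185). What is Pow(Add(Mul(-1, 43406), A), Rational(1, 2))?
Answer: Mul(22, Pow(174, Rational(1, 2))) ≈ 290.20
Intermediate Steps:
g = -40885 (g = Mul(-221, 185) = -40885)
A = 127622 (A = Add(-40885, Mul(-1, -168507)) = Add(-40885, 168507) = 127622)
Pow(Add(Mul(-1, 43406), A), Rational(1, 2)) = Pow(Add(Mul(-1, 43406), 127622), Rational(1, 2)) = Pow(Add(-43406, 127622), Rational(1, 2)) = Pow(84216, Rational(1, 2)) = Mul(22, Pow(174, Rational(1, 2)))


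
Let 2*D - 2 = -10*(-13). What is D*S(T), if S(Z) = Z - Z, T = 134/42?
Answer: 0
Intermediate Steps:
T = 67/21 (T = 134*(1/42) = 67/21 ≈ 3.1905)
S(Z) = 0
D = 66 (D = 1 + (-10*(-13))/2 = 1 + (½)*130 = 1 + 65 = 66)
D*S(T) = 66*0 = 0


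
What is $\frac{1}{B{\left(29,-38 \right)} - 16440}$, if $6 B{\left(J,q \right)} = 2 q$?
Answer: $- \frac{3}{49358} \approx -6.078 \cdot 10^{-5}$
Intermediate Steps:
$B{\left(J,q \right)} = \frac{q}{3}$ ($B{\left(J,q \right)} = \frac{2 q}{6} = \frac{q}{3}$)
$\frac{1}{B{\left(29,-38 \right)} - 16440} = \frac{1}{\frac{1}{3} \left(-38\right) - 16440} = \frac{1}{- \frac{38}{3} - 16440} = \frac{1}{- \frac{49358}{3}} = - \frac{3}{49358}$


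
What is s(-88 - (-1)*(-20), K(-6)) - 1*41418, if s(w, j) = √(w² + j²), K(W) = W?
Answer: -41418 + 30*√13 ≈ -41310.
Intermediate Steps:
s(w, j) = √(j² + w²)
s(-88 - (-1)*(-20), K(-6)) - 1*41418 = √((-6)² + (-88 - (-1)*(-20))²) - 1*41418 = √(36 + (-88 - 1*20)²) - 41418 = √(36 + (-88 - 20)²) - 41418 = √(36 + (-108)²) - 41418 = √(36 + 11664) - 41418 = √11700 - 41418 = 30*√13 - 41418 = -41418 + 30*√13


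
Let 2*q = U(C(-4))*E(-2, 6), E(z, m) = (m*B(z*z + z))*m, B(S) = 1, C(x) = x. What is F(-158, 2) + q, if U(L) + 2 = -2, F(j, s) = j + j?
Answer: -388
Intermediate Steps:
E(z, m) = m**2 (E(z, m) = (m*1)*m = m*m = m**2)
F(j, s) = 2*j
U(L) = -4 (U(L) = -2 - 2 = -4)
q = -72 (q = (-4*6**2)/2 = (-4*36)/2 = (1/2)*(-144) = -72)
F(-158, 2) + q = 2*(-158) - 72 = -316 - 72 = -388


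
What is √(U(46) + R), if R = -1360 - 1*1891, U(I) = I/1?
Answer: I*√3205 ≈ 56.613*I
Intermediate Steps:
U(I) = I (U(I) = I*1 = I)
R = -3251 (R = -1360 - 1891 = -3251)
√(U(46) + R) = √(46 - 3251) = √(-3205) = I*√3205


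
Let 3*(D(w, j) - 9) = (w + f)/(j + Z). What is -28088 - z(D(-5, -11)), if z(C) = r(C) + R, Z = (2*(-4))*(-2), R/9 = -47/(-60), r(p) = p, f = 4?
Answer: -1686239/60 ≈ -28104.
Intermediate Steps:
R = 141/20 (R = 9*(-47/(-60)) = 9*(-47*(-1/60)) = 9*(47/60) = 141/20 ≈ 7.0500)
Z = 16 (Z = -8*(-2) = 16)
D(w, j) = 9 + (4 + w)/(3*(16 + j)) (D(w, j) = 9 + ((w + 4)/(j + 16))/3 = 9 + ((4 + w)/(16 + j))/3 = 9 + (4 + w)/(3*(16 + j)))
z(C) = 141/20 + C (z(C) = C + 141/20 = 141/20 + C)
-28088 - z(D(-5, -11)) = -28088 - (141/20 + (436 - 5 + 27*(-11))/(3*(16 - 11))) = -28088 - (141/20 + (1/3)*(436 - 5 - 297)/5) = -28088 - (141/20 + (1/3)*(1/5)*134) = -28088 - (141/20 + 134/15) = -28088 - 1*959/60 = -28088 - 959/60 = -1686239/60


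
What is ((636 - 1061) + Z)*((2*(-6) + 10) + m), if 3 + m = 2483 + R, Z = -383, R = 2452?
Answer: -3983440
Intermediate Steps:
m = 4932 (m = -3 + (2483 + 2452) = -3 + 4935 = 4932)
((636 - 1061) + Z)*((2*(-6) + 10) + m) = ((636 - 1061) - 383)*((2*(-6) + 10) + 4932) = (-425 - 383)*((-12 + 10) + 4932) = -808*(-2 + 4932) = -808*4930 = -3983440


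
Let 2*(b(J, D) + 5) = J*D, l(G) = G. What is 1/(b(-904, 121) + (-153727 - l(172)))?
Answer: -1/208596 ≈ -4.7940e-6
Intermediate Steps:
b(J, D) = -5 + D*J/2 (b(J, D) = -5 + (J*D)/2 = -5 + (D*J)/2 = -5 + D*J/2)
1/(b(-904, 121) + (-153727 - l(172))) = 1/((-5 + (½)*121*(-904)) + (-153727 - 1*172)) = 1/((-5 - 54692) + (-153727 - 172)) = 1/(-54697 - 153899) = 1/(-208596) = -1/208596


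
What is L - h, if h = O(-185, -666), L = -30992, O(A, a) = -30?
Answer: -30962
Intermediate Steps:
h = -30
L - h = -30992 - 1*(-30) = -30992 + 30 = -30962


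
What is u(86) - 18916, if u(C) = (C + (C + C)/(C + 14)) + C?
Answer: -468557/25 ≈ -18742.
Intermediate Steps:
u(C) = 2*C + 2*C/(14 + C) (u(C) = (C + (2*C)/(14 + C)) + C = (C + 2*C/(14 + C)) + C = 2*C + 2*C/(14 + C))
u(86) - 18916 = 2*86*(15 + 86)/(14 + 86) - 18916 = 2*86*101/100 - 18916 = 2*86*(1/100)*101 - 18916 = 4343/25 - 18916 = -468557/25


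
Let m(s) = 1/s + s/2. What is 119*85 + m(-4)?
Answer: 40451/4 ≈ 10113.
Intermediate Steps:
m(s) = 1/s + s/2 (m(s) = 1/s + s*(½) = 1/s + s/2)
119*85 + m(-4) = 119*85 + (1/(-4) + (½)*(-4)) = 10115 + (-¼ - 2) = 10115 - 9/4 = 40451/4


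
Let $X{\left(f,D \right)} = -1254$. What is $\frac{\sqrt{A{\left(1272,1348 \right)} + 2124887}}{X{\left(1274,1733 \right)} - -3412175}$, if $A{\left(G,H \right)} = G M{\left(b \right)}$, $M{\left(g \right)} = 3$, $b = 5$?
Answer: $\frac{\sqrt{2128703}}{3410921} \approx 0.00042775$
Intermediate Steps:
$A{\left(G,H \right)} = 3 G$ ($A{\left(G,H \right)} = G 3 = 3 G$)
$\frac{\sqrt{A{\left(1272,1348 \right)} + 2124887}}{X{\left(1274,1733 \right)} - -3412175} = \frac{\sqrt{3 \cdot 1272 + 2124887}}{-1254 - -3412175} = \frac{\sqrt{3816 + 2124887}}{-1254 + 3412175} = \frac{\sqrt{2128703}}{3410921}$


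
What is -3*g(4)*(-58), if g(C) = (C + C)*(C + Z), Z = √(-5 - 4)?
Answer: 5568 + 4176*I ≈ 5568.0 + 4176.0*I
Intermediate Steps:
Z = 3*I (Z = √(-9) = 3*I ≈ 3.0*I)
g(C) = 2*C*(C + 3*I) (g(C) = (C + C)*(C + 3*I) = (2*C)*(C + 3*I) = 2*C*(C + 3*I))
-3*g(4)*(-58) = -6*4*(4 + 3*I)*(-58) = -3*(32 + 24*I)*(-58) = (-96 - 72*I)*(-58) = 5568 + 4176*I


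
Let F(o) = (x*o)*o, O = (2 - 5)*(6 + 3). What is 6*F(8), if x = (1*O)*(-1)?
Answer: 10368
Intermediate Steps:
O = -27 (O = -3*9 = -27)
x = 27 (x = (1*(-27))*(-1) = -27*(-1) = 27)
F(o) = 27*o² (F(o) = (27*o)*o = 27*o²)
6*F(8) = 6*(27*8²) = 6*(27*64) = 6*1728 = 10368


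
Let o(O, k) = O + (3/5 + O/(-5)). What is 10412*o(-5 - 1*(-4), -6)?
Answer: -10412/5 ≈ -2082.4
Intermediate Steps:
o(O, k) = ⅗ + 4*O/5 (o(O, k) = O + (3*(⅕) + O*(-⅕)) = O + (⅗ - O/5) = ⅗ + 4*O/5)
10412*o(-5 - 1*(-4), -6) = 10412*(⅗ + 4*(-5 - 1*(-4))/5) = 10412*(⅗ + 4*(-5 + 4)/5) = 10412*(⅗ + (⅘)*(-1)) = 10412*(⅗ - ⅘) = 10412*(-⅕) = -10412/5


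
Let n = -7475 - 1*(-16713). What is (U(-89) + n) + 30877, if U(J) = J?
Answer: 40026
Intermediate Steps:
n = 9238 (n = -7475 + 16713 = 9238)
(U(-89) + n) + 30877 = (-89 + 9238) + 30877 = 9149 + 30877 = 40026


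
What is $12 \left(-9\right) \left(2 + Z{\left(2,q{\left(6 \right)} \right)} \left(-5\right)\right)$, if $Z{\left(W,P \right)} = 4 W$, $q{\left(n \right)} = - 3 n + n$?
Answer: $4104$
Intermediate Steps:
$q{\left(n \right)} = - 2 n$
$12 \left(-9\right) \left(2 + Z{\left(2,q{\left(6 \right)} \right)} \left(-5\right)\right) = 12 \left(-9\right) \left(2 + 4 \cdot 2 \left(-5\right)\right) = - 108 \left(2 + 8 \left(-5\right)\right) = - 108 \left(2 - 40\right) = \left(-108\right) \left(-38\right) = 4104$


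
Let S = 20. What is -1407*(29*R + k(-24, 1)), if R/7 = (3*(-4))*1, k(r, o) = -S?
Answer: 3455592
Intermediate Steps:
k(r, o) = -20 (k(r, o) = -1*20 = -20)
R = -84 (R = 7*((3*(-4))*1) = 7*(-12*1) = 7*(-12) = -84)
-1407*(29*R + k(-24, 1)) = -1407*(29*(-84) - 20) = -1407*(-2436 - 20) = -1407*(-2456) = 3455592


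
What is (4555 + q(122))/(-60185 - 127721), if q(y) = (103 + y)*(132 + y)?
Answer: -61705/187906 ≈ -0.32838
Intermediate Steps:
(4555 + q(122))/(-60185 - 127721) = (4555 + (13596 + 122² + 235*122))/(-60185 - 127721) = (4555 + (13596 + 14884 + 28670))/(-187906) = (4555 + 57150)*(-1/187906) = 61705*(-1/187906) = -61705/187906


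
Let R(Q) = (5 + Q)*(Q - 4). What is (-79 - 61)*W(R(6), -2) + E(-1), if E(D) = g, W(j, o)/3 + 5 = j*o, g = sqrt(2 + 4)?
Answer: 20580 + sqrt(6) ≈ 20582.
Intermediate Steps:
R(Q) = (-4 + Q)*(5 + Q) (R(Q) = (5 + Q)*(-4 + Q) = (-4 + Q)*(5 + Q))
g = sqrt(6) ≈ 2.4495
W(j, o) = -15 + 3*j*o (W(j, o) = -15 + 3*(j*o) = -15 + 3*j*o)
E(D) = sqrt(6)
(-79 - 61)*W(R(6), -2) + E(-1) = (-79 - 61)*(-15 + 3*(-20 + 6 + 6**2)*(-2)) + sqrt(6) = -140*(-15 + 3*(-20 + 6 + 36)*(-2)) + sqrt(6) = -140*(-15 + 3*22*(-2)) + sqrt(6) = -140*(-15 - 132) + sqrt(6) = -140*(-147) + sqrt(6) = 20580 + sqrt(6)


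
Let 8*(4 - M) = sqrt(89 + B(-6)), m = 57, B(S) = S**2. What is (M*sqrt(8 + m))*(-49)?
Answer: -196*sqrt(65) + 1225*sqrt(13)/8 ≈ -1028.1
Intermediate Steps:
M = 4 - 5*sqrt(5)/8 (M = 4 - sqrt(89 + (-6)**2)/8 = 4 - sqrt(89 + 36)/8 = 4 - 5*sqrt(5)/8 ≈ 2.6025)
(M*sqrt(8 + m))*(-49) = ((4 - 5*sqrt(5)/8)*sqrt(8 + 57))*(-49) = ((4 - 5*sqrt(5)/8)*sqrt(65))*(-49) = (sqrt(65)*(4 - 5*sqrt(5)/8))*(-49) = -49*sqrt(65)*(4 - 5*sqrt(5)/8)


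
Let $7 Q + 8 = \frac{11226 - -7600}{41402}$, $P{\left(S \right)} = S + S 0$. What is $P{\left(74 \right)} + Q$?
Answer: $\frac{10566923}{144907} \approx 72.922$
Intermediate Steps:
$P{\left(S \right)} = S$ ($P{\left(S \right)} = S + 0 = S$)
$Q = - \frac{156195}{144907}$ ($Q = - \frac{8}{7} + \frac{\left(11226 - -7600\right) \frac{1}{41402}}{7} = - \frac{8}{7} + \frac{\left(11226 + 7600\right) \frac{1}{41402}}{7} = - \frac{8}{7} + \frac{18826 \cdot \frac{1}{41402}}{7} = - \frac{8}{7} + \frac{1}{7} \cdot \frac{9413}{20701} = - \frac{8}{7} + \frac{9413}{144907} = - \frac{156195}{144907} \approx -1.0779$)
$P{\left(74 \right)} + Q = 74 - \frac{156195}{144907} = \frac{10566923}{144907}$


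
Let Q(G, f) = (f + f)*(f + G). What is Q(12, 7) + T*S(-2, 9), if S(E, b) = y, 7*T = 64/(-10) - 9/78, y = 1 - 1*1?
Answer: 266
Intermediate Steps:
y = 0 (y = 1 - 1 = 0)
T = -121/130 (T = (64/(-10) - 9/78)/7 = (64*(-⅒) - 9*1/78)/7 = (-32/5 - 3/26)/7 = (⅐)*(-847/130) = -121/130 ≈ -0.93077)
S(E, b) = 0
Q(G, f) = 2*f*(G + f) (Q(G, f) = (2*f)*(G + f) = 2*f*(G + f))
Q(12, 7) + T*S(-2, 9) = 2*7*(12 + 7) - 121/130*0 = 2*7*19 + 0 = 266 + 0 = 266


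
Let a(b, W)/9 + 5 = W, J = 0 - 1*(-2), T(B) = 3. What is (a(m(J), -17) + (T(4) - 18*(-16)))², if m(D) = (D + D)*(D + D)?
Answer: 8649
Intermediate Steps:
J = 2 (J = 0 + 2 = 2)
m(D) = 4*D² (m(D) = (2*D)*(2*D) = 4*D²)
a(b, W) = -45 + 9*W
(a(m(J), -17) + (T(4) - 18*(-16)))² = ((-45 + 9*(-17)) + (3 - 18*(-16)))² = ((-45 - 153) + (3 + 288))² = (-198 + 291)² = 93² = 8649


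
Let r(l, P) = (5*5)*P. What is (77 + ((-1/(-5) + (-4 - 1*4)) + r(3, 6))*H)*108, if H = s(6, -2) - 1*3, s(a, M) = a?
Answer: 271944/5 ≈ 54389.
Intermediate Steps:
r(l, P) = 25*P
H = 3 (H = 6 - 1*3 = 6 - 3 = 3)
(77 + ((-1/(-5) + (-4 - 1*4)) + r(3, 6))*H)*108 = (77 + ((-1/(-5) + (-4 - 1*4)) + 25*6)*3)*108 = (77 + ((-1*(-1/5) + (-4 - 4)) + 150)*3)*108 = (77 + ((1/5 - 8) + 150)*3)*108 = (77 + (-39/5 + 150)*3)*108 = (77 + (711/5)*3)*108 = (77 + 2133/5)*108 = (2518/5)*108 = 271944/5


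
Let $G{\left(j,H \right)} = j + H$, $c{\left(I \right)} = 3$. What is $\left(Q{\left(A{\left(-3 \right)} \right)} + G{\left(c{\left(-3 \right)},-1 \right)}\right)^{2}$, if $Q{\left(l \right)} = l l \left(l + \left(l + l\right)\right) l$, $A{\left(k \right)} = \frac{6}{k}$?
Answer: $2500$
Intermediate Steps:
$Q{\left(l \right)} = 3 l^{4}$ ($Q{\left(l \right)} = l^{2} \left(l + 2 l\right) l = l^{2} \cdot 3 l l = l^{2} \cdot 3 l^{2} = 3 l^{4}$)
$G{\left(j,H \right)} = H + j$
$\left(Q{\left(A{\left(-3 \right)} \right)} + G{\left(c{\left(-3 \right)},-1 \right)}\right)^{2} = \left(3 \left(\frac{6}{-3}\right)^{4} + \left(-1 + 3\right)\right)^{2} = \left(3 \left(6 \left(- \frac{1}{3}\right)\right)^{4} + 2\right)^{2} = \left(3 \left(-2\right)^{4} + 2\right)^{2} = \left(3 \cdot 16 + 2\right)^{2} = \left(48 + 2\right)^{2} = 50^{2} = 2500$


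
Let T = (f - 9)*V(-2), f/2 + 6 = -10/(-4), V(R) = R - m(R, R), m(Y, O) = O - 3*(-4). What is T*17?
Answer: 3264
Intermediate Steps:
m(Y, O) = 12 + O (m(Y, O) = O + 12 = 12 + O)
V(R) = -12 (V(R) = R - (12 + R) = R + (-12 - R) = -12)
f = -7 (f = -12 + 2*(-10/(-4)) = -12 + 2*(-10*(-1/4)) = -12 + 2*(5/2) = -12 + 5 = -7)
T = 192 (T = (-7 - 9)*(-12) = -16*(-12) = 192)
T*17 = 192*17 = 3264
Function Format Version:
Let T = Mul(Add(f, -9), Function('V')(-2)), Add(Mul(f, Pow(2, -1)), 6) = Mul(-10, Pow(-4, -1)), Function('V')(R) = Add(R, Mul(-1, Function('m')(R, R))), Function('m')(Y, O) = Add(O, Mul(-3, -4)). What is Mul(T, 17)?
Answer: 3264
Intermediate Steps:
Function('m')(Y, O) = Add(12, O) (Function('m')(Y, O) = Add(O, 12) = Add(12, O))
Function('V')(R) = -12 (Function('V')(R) = Add(R, Mul(-1, Add(12, R))) = Add(R, Add(-12, Mul(-1, R))) = -12)
f = -7 (f = Add(-12, Mul(2, Mul(-10, Pow(-4, -1)))) = Add(-12, Mul(2, Mul(-10, Rational(-1, 4)))) = Add(-12, Mul(2, Rational(5, 2))) = Add(-12, 5) = -7)
T = 192 (T = Mul(Add(-7, -9), -12) = Mul(-16, -12) = 192)
Mul(T, 17) = Mul(192, 17) = 3264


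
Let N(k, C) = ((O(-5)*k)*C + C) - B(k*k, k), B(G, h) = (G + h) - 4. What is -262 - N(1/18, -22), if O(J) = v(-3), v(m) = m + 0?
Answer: -80225/324 ≈ -247.61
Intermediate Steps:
v(m) = m
O(J) = -3
B(G, h) = -4 + G + h
N(k, C) = 4 + C - k - k**2 - 3*C*k (N(k, C) = ((-3*k)*C + C) - (-4 + k*k + k) = (-3*C*k + C) - (-4 + k**2 + k) = (C - 3*C*k) - (-4 + k + k**2) = (C - 3*C*k) + (4 - k - k**2) = 4 + C - k - k**2 - 3*C*k)
-262 - N(1/18, -22) = -262 - (4 - 22 - 1/18 - (1/18)**2 - 3*(-22)/18) = -262 - (4 - 22 - 1*1/18 - (1/18)**2 - 3*(-22)*1/18) = -262 - (4 - 22 - 1/18 - 1*1/324 + 11/3) = -262 - (4 - 22 - 1/18 - 1/324 + 11/3) = -262 - 1*(-4663/324) = -262 + 4663/324 = -80225/324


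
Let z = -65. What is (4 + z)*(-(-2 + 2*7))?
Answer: 732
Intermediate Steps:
(4 + z)*(-(-2 + 2*7)) = (4 - 65)*(-(-2 + 2*7)) = -(-61)*(-2 + 14) = -(-61)*12 = -61*(-12) = 732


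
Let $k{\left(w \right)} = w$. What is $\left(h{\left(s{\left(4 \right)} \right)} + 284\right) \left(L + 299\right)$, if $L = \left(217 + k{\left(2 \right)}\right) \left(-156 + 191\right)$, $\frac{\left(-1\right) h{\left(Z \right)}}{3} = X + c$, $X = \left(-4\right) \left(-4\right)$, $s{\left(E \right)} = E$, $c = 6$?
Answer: $1736152$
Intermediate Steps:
$X = 16$
$h{\left(Z \right)} = -66$ ($h{\left(Z \right)} = - 3 \left(16 + 6\right) = \left(-3\right) 22 = -66$)
$L = 7665$ ($L = \left(217 + 2\right) \left(-156 + 191\right) = 219 \cdot 35 = 7665$)
$\left(h{\left(s{\left(4 \right)} \right)} + 284\right) \left(L + 299\right) = \left(-66 + 284\right) \left(7665 + 299\right) = 218 \cdot 7964 = 1736152$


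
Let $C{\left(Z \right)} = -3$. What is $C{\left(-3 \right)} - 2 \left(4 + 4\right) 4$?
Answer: $-67$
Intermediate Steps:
$C{\left(-3 \right)} - 2 \left(4 + 4\right) 4 = -3 - 2 \left(4 + 4\right) 4 = -3 - 2 \cdot 8 \cdot 4 = -3 - 64 = -67$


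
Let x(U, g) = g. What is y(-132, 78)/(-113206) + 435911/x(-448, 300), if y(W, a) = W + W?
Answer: 24673909933/16980900 ≈ 1453.0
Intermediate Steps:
y(W, a) = 2*W
y(-132, 78)/(-113206) + 435911/x(-448, 300) = (2*(-132))/(-113206) + 435911/300 = -264*(-1/113206) + 435911*(1/300) = 132/56603 + 435911/300 = 24673909933/16980900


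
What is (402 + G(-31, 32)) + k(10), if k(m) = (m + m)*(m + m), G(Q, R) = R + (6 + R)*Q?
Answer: -344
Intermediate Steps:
G(Q, R) = R + Q*(6 + R)
k(m) = 4*m² (k(m) = (2*m)*(2*m) = 4*m²)
(402 + G(-31, 32)) + k(10) = (402 + (32 + 6*(-31) - 31*32)) + 4*10² = (402 + (32 - 186 - 992)) + 4*100 = (402 - 1146) + 400 = -744 + 400 = -344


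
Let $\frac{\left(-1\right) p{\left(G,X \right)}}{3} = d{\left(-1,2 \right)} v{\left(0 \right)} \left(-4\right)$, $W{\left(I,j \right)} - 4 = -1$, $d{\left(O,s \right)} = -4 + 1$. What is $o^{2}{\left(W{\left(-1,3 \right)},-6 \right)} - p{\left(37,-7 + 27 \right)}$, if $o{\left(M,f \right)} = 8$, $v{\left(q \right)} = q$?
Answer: $64$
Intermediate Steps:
$d{\left(O,s \right)} = -3$
$W{\left(I,j \right)} = 3$ ($W{\left(I,j \right)} = 4 - 1 = 3$)
$p{\left(G,X \right)} = 0$ ($p{\left(G,X \right)} = - 3 \left(-3\right) 0 \left(-4\right) = - 3 \cdot 0 \left(-4\right) = \left(-3\right) 0 = 0$)
$o^{2}{\left(W{\left(-1,3 \right)},-6 \right)} - p{\left(37,-7 + 27 \right)} = 8^{2} - 0 = 64 + 0 = 64$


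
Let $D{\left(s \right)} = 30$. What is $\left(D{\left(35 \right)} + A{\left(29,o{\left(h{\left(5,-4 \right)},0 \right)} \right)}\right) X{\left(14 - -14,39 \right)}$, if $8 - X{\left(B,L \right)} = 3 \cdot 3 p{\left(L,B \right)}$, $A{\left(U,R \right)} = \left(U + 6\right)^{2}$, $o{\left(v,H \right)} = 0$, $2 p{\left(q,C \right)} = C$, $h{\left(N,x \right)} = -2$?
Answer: $-148090$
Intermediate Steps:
$p{\left(q,C \right)} = \frac{C}{2}$
$A{\left(U,R \right)} = \left(6 + U\right)^{2}$
$X{\left(B,L \right)} = 8 - \frac{9 B}{2}$ ($X{\left(B,L \right)} = 8 - 3 \cdot 3 \frac{B}{2} = 8 - 9 \frac{B}{2} = 8 - \frac{9 B}{2}$)
$\left(D{\left(35 \right)} + A{\left(29,o{\left(h{\left(5,-4 \right)},0 \right)} \right)}\right) X{\left(14 - -14,39 \right)} = \left(30 + \left(6 + 29\right)^{2}\right) \left(8 - \frac{9 \left(14 - -14\right)}{2}\right) = \left(30 + 35^{2}\right) \left(8 - \frac{9 \left(14 + 14\right)}{2}\right) = \left(30 + 1225\right) \left(8 - 126\right) = 1255 \left(8 - 126\right) = 1255 \left(-118\right) = -148090$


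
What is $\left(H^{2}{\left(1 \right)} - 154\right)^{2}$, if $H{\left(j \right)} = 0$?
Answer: $23716$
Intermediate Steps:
$\left(H^{2}{\left(1 \right)} - 154\right)^{2} = \left(0^{2} - 154\right)^{2} = \left(0 - 154\right)^{2} = \left(-154\right)^{2} = 23716$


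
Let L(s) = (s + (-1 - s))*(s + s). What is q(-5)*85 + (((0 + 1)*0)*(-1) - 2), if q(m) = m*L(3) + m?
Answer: 2123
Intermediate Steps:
L(s) = -2*s
q(m) = -5*m (q(m) = m*(-2*3) + m = m*(-6) + m = -6*m + m = -5*m)
q(-5)*85 + (((0 + 1)*0)*(-1) - 2) = -5*(-5)*85 + (((0 + 1)*0)*(-1) - 2) = 25*85 + ((1*0)*(-1) - 2) = 2125 + (0*(-1) - 2) = 2125 + (0 - 2) = 2125 - 2 = 2123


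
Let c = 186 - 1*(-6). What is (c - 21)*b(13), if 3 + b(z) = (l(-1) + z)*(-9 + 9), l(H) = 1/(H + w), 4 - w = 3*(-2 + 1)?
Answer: -513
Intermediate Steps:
w = 7 (w = 4 - 3*(-2 + 1) = 4 - 3*(-1) = 4 - 1*(-3) = 4 + 3 = 7)
l(H) = 1/(7 + H) (l(H) = 1/(H + 7) = 1/(7 + H))
c = 192 (c = 186 + 6 = 192)
b(z) = -3 (b(z) = -3 + (1/(7 - 1) + z)*(-9 + 9) = -3 + (1/6 + z)*0 = -3 + (⅙ + z)*0 = -3 + 0 = -3)
(c - 21)*b(13) = (192 - 21)*(-3) = 171*(-3) = -513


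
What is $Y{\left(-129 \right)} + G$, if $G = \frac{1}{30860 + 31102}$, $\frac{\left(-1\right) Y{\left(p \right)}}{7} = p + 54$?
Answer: $\frac{32530051}{61962} \approx 525.0$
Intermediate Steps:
$Y{\left(p \right)} = -378 - 7 p$ ($Y{\left(p \right)} = - 7 \left(p + 54\right) = - 7 \left(54 + p\right) = -378 - 7 p$)
$G = \frac{1}{61962} \approx 1.6139 \cdot 10^{-5}$
$Y{\left(-129 \right)} + G = \left(-378 - -903\right) + \frac{1}{61962} = \left(-378 + 903\right) + \frac{1}{61962} = 525 + \frac{1}{61962} = \frac{32530051}{61962}$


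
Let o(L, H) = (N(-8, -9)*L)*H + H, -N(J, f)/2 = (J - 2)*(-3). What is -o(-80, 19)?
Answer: -91219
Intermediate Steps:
N(J, f) = -12 + 6*J (N(J, f) = -2*(J - 2)*(-3) = -2*(-2 + J)*(-3) = -2*(6 - 3*J) = -12 + 6*J)
o(L, H) = H - 60*H*L (o(L, H) = ((-12 + 6*(-8))*L)*H + H = ((-12 - 48)*L)*H + H = (-60*L)*H + H = -60*H*L + H = H - 60*H*L)
-o(-80, 19) = -19*(1 - 60*(-80)) = -19*(1 + 4800) = -19*4801 = -1*91219 = -91219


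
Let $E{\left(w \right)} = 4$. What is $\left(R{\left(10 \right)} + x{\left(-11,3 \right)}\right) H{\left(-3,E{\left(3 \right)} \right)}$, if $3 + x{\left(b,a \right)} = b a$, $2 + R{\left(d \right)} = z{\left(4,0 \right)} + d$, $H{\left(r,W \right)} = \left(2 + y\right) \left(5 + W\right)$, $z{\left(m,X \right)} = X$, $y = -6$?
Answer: $1008$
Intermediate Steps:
$H{\left(r,W \right)} = -20 - 4 W$ ($H{\left(r,W \right)} = \left(2 - 6\right) \left(5 + W\right) = - 4 \left(5 + W\right) = -20 - 4 W$)
$R{\left(d \right)} = -2 + d$ ($R{\left(d \right)} = -2 + \left(0 + d\right) = -2 + d$)
$x{\left(b,a \right)} = -3 + a b$ ($x{\left(b,a \right)} = -3 + b a = -3 + a b$)
$\left(R{\left(10 \right)} + x{\left(-11,3 \right)}\right) H{\left(-3,E{\left(3 \right)} \right)} = \left(\left(-2 + 10\right) + \left(-3 + 3 \left(-11\right)\right)\right) \left(-20 - 16\right) = \left(8 - 36\right) \left(-20 - 16\right) = \left(8 - 36\right) \left(-36\right) = \left(-28\right) \left(-36\right) = 1008$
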